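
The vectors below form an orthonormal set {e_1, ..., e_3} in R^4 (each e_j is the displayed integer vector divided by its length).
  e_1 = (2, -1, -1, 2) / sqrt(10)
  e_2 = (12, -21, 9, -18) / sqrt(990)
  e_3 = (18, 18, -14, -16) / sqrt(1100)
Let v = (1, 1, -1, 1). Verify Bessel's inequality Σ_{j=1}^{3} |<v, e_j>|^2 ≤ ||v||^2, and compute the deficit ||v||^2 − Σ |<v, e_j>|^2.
Σ |<v, e_j>|^2 = 99/25; ||v||^2 = 4; deficit = 1/25

Write each e_j = u_j / sqrt(<u_j, u_j>) where u_j is the displayed integer vector. Then <v, e_j> = <v, u_j> / sqrt(<u_j, u_j>), so |<v, e_j>|^2 = <v, u_j>^2 / <u_j, u_j>.
Coefficients: <v, e_1> = 4/sqrt(10), <v, e_2> = -36/sqrt(990), <v, e_3> = 34/sqrt(1100).
Square and sum: Σ |<v, e_j>|^2 = 99/25.
Compute ||v||^2 = v·v = 4.
Deficit = 4 − 99/25 = 1/25 ≥ 0, confirming Bessel's inequality. (The deficit equals ||v − Σ <v,e_j> e_j||^2, the squared distance from v to span{e_j}.)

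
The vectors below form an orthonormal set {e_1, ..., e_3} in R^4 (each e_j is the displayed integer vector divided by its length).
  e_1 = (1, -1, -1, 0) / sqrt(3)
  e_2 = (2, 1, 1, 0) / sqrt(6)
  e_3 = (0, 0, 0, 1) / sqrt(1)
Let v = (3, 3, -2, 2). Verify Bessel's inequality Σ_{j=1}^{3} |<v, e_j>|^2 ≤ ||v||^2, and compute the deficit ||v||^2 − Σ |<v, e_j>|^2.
Σ |<v, e_j>|^2 = 27/2; ||v||^2 = 26; deficit = 25/2

Write each e_j = u_j / sqrt(<u_j, u_j>) where u_j is the displayed integer vector. Then <v, e_j> = <v, u_j> / sqrt(<u_j, u_j>), so |<v, e_j>|^2 = <v, u_j>^2 / <u_j, u_j>.
Coefficients: <v, e_1> = 2/sqrt(3), <v, e_2> = 7/sqrt(6), <v, e_3> = 2/sqrt(1).
Square and sum: Σ |<v, e_j>|^2 = 27/2.
Compute ||v||^2 = v·v = 26.
Deficit = 26 − 27/2 = 25/2 ≥ 0, confirming Bessel's inequality. (The deficit equals ||v − Σ <v,e_j> e_j||^2, the squared distance from v to span{e_j}.)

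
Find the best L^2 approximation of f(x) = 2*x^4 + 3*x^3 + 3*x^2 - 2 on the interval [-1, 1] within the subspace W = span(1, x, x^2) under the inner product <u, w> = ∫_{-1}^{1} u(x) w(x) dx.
g(x) = 33*x^2/7 + 9*x/5 - 76/35

The best approximation g ∈ W is the orthogonal projection of f onto W. Writing g = a_0 + a_1 x + a_2 x^2, the coefficients solve the normal equations G · a = b where
  G_{ij} = <φ_i, φ_j> and b_i = <f, φ_i>, with φ_0 = 1, φ_1 = x, φ_2 = x^2.
G =
  [2, 0, 2/3]
  [0, 2/3, 0]
  [2/3, 0, 2/5],
b = (-6/5, 6/5, 46/105).
Solving gives a_0 = -76/35, a_1 = 9/5, a_2 = 33/7, so
  g(x) = 33*x^2/7 + 9*x/5 - 76/35.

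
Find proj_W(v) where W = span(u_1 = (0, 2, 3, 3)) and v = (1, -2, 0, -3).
proj_W(v) = (0, -13/11, -39/22, -39/22)

Set up U = [u_1 | ... | u_1] ∈ R^(4×1). The projector onto W = col(U) is P = U (U^T U)^(-1) U^T.
Compute U^T U =
  [22],
and U^T v = (-13).
Solve U^T U · c = U^T v for the coefficients: c = (-13/22). The projection is proj_W(v) = U c.
Check: (v - proj_W(v)) · u_1 = 0  (should be 0).
Result: proj_W(v) = (0, -13/11, -39/22, -39/22).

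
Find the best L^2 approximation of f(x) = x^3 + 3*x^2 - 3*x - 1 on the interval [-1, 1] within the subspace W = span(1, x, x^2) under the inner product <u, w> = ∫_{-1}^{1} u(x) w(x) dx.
g(x) = 3*x^2 - 12*x/5 - 1

The best approximation g ∈ W is the orthogonal projection of f onto W. Writing g = a_0 + a_1 x + a_2 x^2, the coefficients solve the normal equations G · a = b where
  G_{ij} = <φ_i, φ_j> and b_i = <f, φ_i>, with φ_0 = 1, φ_1 = x, φ_2 = x^2.
G =
  [2, 0, 2/3]
  [0, 2/3, 0]
  [2/3, 0, 2/5],
b = (0, -8/5, 8/15).
Solving gives a_0 = -1, a_1 = -12/5, a_2 = 3, so
  g(x) = 3*x^2 - 12*x/5 - 1.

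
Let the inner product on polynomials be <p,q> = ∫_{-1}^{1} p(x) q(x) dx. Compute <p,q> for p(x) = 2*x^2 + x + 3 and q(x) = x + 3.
<p,q> = 68/3

Expand the product: p(x)·q(x) = 2*x^3 + 7*x^2 + 6*x + 9.
∫_{-1}^{1} of each monomial x^k gives [2/(k+1) if k even, 0 if k odd]. Integrating term-by-term (or equivalently evaluating the antiderivative F(x) = x^4/2 + 7*x^3/3 + 3*x^2 + 9*x at the endpoints):
  F(1) − F(−1) = 89/6 − (-47/6) = 68/3.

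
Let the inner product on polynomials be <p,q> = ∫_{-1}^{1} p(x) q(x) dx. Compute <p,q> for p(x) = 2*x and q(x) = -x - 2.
<p,q> = -4/3

Expand the product: p(x)·q(x) = -2*x^2 - 4*x.
∫_{-1}^{1} of each monomial x^k gives [2/(k+1) if k even, 0 if k odd]. Integrating term-by-term (or equivalently evaluating the antiderivative F(x) = -2*x^3/3 - 2*x^2 at the endpoints):
  F(1) − F(−1) = -8/3 − (-4/3) = -4/3.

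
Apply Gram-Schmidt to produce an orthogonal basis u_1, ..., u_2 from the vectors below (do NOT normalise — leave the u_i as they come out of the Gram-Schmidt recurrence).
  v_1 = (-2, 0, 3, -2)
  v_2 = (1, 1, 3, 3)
Orthogonal basis:
  u_1 = (-2, 0, 3, -2)
  u_2 = (19/17, 1, 48/17, 53/17)

Apply the Gram-Schmidt recurrence
  u_1 = v_1
  u_i = v_i − Σ_{j<i} ((v_i · u_j) / (u_j · u_j)) · u_j.

Step by step this gives:
  u_1 = (-2, 0, 3, -2)
  u_2 = (19/17, 1, 48/17, 53/17)

Orthogonality check:
  u_2 · u_1 = 0 (should be 0)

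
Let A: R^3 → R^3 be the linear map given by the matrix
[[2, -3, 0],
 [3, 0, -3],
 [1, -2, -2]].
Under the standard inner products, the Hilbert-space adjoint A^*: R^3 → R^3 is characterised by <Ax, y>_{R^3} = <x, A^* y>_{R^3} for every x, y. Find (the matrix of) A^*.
A^* = A^T =
[[2, 3, 1],
 [-3, 0, -2],
 [0, -3, -2]]

For real matrices with standard dot products, the defining identity <Ax, y> = <x, A^* y> gives (Ax)^T y = x^T (A^*) y, i.e. x^T A^T y = x^T (A^*) y. Since this holds for all x, y, we must have A^* = A^T. Therefore
A^* =
[[2, 3, 1],
 [-3, 0, -2],
 [0, -3, -2]].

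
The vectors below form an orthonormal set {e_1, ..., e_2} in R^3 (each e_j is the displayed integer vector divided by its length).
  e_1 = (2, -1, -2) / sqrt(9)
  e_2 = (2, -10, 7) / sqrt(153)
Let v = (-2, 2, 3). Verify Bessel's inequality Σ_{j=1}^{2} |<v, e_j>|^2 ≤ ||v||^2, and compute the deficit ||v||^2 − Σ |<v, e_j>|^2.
Σ |<v, e_j>|^2 = 273/17; ||v||^2 = 17; deficit = 16/17

Write each e_j = u_j / sqrt(<u_j, u_j>) where u_j is the displayed integer vector. Then <v, e_j> = <v, u_j> / sqrt(<u_j, u_j>), so |<v, e_j>|^2 = <v, u_j>^2 / <u_j, u_j>.
Coefficients: <v, e_1> = -12/sqrt(9), <v, e_2> = -3/sqrt(153).
Square and sum: Σ |<v, e_j>|^2 = 273/17.
Compute ||v||^2 = v·v = 17.
Deficit = 17 − 273/17 = 16/17 ≥ 0, confirming Bessel's inequality. (The deficit equals ||v − Σ <v,e_j> e_j||^2, the squared distance from v to span{e_j}.)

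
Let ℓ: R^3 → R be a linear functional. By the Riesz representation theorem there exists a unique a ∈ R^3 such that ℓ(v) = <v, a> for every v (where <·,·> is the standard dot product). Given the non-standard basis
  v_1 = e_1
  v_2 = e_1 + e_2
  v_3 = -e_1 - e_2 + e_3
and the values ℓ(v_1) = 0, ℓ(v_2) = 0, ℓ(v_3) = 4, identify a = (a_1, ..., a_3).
a = (0, 0, 4)

Write a = (a_1, ..., a_3) in the standard basis. For each basis vector v_i, ℓ(v_i) = <v_i, a> is a linear equation in the a_j's. Collect the n equations into a matrix system V a = ℓ, where row i of V is v_i (expressed in the standard basis). Since V is invertible (lower-triangular with 1s on the diagonal, up to permutation), solve by back-substitution:
  V =
[[1, 0, 0],
 [1, 1, 0],
 [-1, -1, 1]]
  V a = (0, 0, 4)
Solving gives a = (0, 0, 4).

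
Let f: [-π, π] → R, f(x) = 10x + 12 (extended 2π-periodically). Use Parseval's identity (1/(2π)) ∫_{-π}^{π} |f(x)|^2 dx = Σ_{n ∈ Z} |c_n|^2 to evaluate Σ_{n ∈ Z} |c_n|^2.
Σ |c_n|^2 = 100π^2/3 + 144

Expand and integrate term by term over [-π, π]:
  ∫ (10x)^2 dx = 100·(2π^3/3); ∫ 2·10·(12)·x dx = 0 (odd integrand); ∫ 12^2 dx = 144·2π.
So (1/(2π)) ∫_{-π}^{π} (10x + 12)^2 dx = 100π^2/3 + 144 = 100π^2/3 + 144.
Parseval ⇒ Σ |c_n|^2 = 100π^2/3 + 144.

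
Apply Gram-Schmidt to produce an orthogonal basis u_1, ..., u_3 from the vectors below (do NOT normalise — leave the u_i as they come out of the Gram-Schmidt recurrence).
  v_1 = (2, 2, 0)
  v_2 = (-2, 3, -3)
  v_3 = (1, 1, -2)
Orthogonal basis:
  u_1 = (2, 2, 0)
  u_2 = (-5/2, 5/2, -3)
  u_3 = (30/43, -30/43, -50/43)

Apply the Gram-Schmidt recurrence
  u_1 = v_1
  u_i = v_i − Σ_{j<i} ((v_i · u_j) / (u_j · u_j)) · u_j.

Step by step this gives:
  u_1 = (2, 2, 0)
  u_2 = (-5/2, 5/2, -3)
  u_3 = (30/43, -30/43, -50/43)

Orthogonality check:
  u_2 · u_1 = 0 (should be 0)
  u_3 · u_1 = 0 (should be 0)
  u_3 · u_2 = 0 (should be 0)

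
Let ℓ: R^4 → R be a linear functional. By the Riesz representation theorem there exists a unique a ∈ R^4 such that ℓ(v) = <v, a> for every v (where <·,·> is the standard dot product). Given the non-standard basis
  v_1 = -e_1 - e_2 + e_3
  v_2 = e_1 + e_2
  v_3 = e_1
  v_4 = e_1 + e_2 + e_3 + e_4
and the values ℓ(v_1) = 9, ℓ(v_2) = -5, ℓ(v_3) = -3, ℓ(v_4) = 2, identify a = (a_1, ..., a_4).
a = (-3, -2, 4, 3)

Write a = (a_1, ..., a_4) in the standard basis. For each basis vector v_i, ℓ(v_i) = <v_i, a> is a linear equation in the a_j's. Collect the n equations into a matrix system V a = ℓ, where row i of V is v_i (expressed in the standard basis). Since V is invertible (lower-triangular with 1s on the diagonal, up to permutation), solve by back-substitution:
  V =
[[-1, -1, 1, 0],
 [1, 1, 0, 0],
 [1, 0, 0, 0],
 [1, 1, 1, 1]]
  V a = (9, -5, -3, 2)
Solving gives a = (-3, -2, 4, 3).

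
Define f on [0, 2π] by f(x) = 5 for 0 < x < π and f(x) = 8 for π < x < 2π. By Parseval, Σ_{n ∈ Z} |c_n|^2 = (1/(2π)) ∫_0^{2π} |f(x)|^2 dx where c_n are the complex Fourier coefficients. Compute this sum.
Σ |c_n|^2 = 89/2

Parseval equates the L^2 energy of f (normalised by 1/(2π)) with the ℓ^2 sum of its Fourier coefficients: (1/(2π)) ∫_0^{2π} |f|^2 = Σ |c_n|^2.
Compute the left side: (1/(2π)) [∫_0^π 5^2 dx + ∫_π^{2π} 8^2 dx] = (1/(2π)) · (25π + 64π) = (25 + 64)/2 = 89/2.
So Σ_{n ∈ Z} |c_n|^2 = 89/2.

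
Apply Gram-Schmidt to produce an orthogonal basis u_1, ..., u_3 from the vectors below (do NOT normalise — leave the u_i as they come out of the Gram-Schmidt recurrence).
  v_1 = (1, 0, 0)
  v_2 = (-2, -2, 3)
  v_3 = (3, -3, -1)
Orthogonal basis:
  u_1 = (1, 0, 0)
  u_2 = (0, -2, 3)
  u_3 = (0, -33/13, -22/13)

Apply the Gram-Schmidt recurrence
  u_1 = v_1
  u_i = v_i − Σ_{j<i} ((v_i · u_j) / (u_j · u_j)) · u_j.

Step by step this gives:
  u_1 = (1, 0, 0)
  u_2 = (0, -2, 3)
  u_3 = (0, -33/13, -22/13)

Orthogonality check:
  u_2 · u_1 = 0 (should be 0)
  u_3 · u_1 = 0 (should be 0)
  u_3 · u_2 = 0 (should be 0)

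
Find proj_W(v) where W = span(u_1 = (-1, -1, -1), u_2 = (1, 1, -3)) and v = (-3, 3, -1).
proj_W(v) = (0, 0, -1)

Set up U = [u_1 | ... | u_2] ∈ R^(3×2). The projector onto W = col(U) is P = U (U^T U)^(-1) U^T.
Compute U^T U =
  [3, 1]
  [1, 11],
and U^T v = (1, 3).
Solve U^T U · c = U^T v for the coefficients: c = (1/4, 1/4). The projection is proj_W(v) = U c.
Check: (v - proj_W(v)) · u_1 = 0  (should be 0).
Check: (v - proj_W(v)) · u_2 = 0  (should be 0).
Result: proj_W(v) = (0, 0, -1).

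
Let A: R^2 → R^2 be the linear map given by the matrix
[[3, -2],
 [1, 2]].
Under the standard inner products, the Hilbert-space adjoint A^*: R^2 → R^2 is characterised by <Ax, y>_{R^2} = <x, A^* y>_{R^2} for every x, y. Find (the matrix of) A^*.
A^* = A^T =
[[3, 1],
 [-2, 2]]

For real matrices with standard dot products, the defining identity <Ax, y> = <x, A^* y> gives (Ax)^T y = x^T (A^*) y, i.e. x^T A^T y = x^T (A^*) y. Since this holds for all x, y, we must have A^* = A^T. Therefore
A^* =
[[3, 1],
 [-2, 2]].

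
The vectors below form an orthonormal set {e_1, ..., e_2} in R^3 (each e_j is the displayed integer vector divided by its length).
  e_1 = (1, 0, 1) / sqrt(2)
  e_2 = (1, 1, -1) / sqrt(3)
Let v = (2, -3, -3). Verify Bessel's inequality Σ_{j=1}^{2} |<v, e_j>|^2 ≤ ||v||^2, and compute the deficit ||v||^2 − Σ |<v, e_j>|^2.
Σ |<v, e_j>|^2 = 11/6; ||v||^2 = 22; deficit = 121/6

Write each e_j = u_j / sqrt(<u_j, u_j>) where u_j is the displayed integer vector. Then <v, e_j> = <v, u_j> / sqrt(<u_j, u_j>), so |<v, e_j>|^2 = <v, u_j>^2 / <u_j, u_j>.
Coefficients: <v, e_1> = -1/sqrt(2), <v, e_2> = 2/sqrt(3).
Square and sum: Σ |<v, e_j>|^2 = 11/6.
Compute ||v||^2 = v·v = 22.
Deficit = 22 − 11/6 = 121/6 ≥ 0, confirming Bessel's inequality. (The deficit equals ||v − Σ <v,e_j> e_j||^2, the squared distance from v to span{e_j}.)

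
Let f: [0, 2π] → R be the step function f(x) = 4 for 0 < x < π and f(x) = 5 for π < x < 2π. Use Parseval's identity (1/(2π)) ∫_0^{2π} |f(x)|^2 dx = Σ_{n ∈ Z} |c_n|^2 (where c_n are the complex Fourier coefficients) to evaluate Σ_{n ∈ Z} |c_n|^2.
Σ |c_n|^2 = 41/2

Parseval equates the L^2 energy of f (normalised by 1/(2π)) with the ℓ^2 sum of its Fourier coefficients: (1/(2π)) ∫_0^{2π} |f|^2 = Σ |c_n|^2.
Compute the left side: (1/(2π)) [∫_0^π 4^2 dx + ∫_π^{2π} 5^2 dx] = (1/(2π)) · (16π + 25π) = (16 + 25)/2 = 41/2.
So Σ_{n ∈ Z} |c_n|^2 = 41/2.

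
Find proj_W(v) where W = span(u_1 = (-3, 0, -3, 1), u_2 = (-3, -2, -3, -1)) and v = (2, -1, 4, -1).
proj_W(v) = (108/37, -19/37, 108/37, -55/37)

Set up U = [u_1 | ... | u_2] ∈ R^(4×2). The projector onto W = col(U) is P = U (U^T U)^(-1) U^T.
Compute U^T U =
  [19, 17]
  [17, 23],
and U^T v = (-19, -15).
Solve U^T U · c = U^T v for the coefficients: c = (-91/74, 19/74). The projection is proj_W(v) = U c.
Check: (v - proj_W(v)) · u_1 = 0  (should be 0).
Check: (v - proj_W(v)) · u_2 = 0  (should be 0).
Result: proj_W(v) = (108/37, -19/37, 108/37, -55/37).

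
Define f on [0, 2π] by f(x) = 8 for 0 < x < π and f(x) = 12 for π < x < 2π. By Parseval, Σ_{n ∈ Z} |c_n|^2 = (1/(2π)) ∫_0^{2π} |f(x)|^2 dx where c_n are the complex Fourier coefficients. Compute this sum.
Σ |c_n|^2 = 104

Parseval equates the L^2 energy of f (normalised by 1/(2π)) with the ℓ^2 sum of its Fourier coefficients: (1/(2π)) ∫_0^{2π} |f|^2 = Σ |c_n|^2.
Compute the left side: (1/(2π)) [∫_0^π 8^2 dx + ∫_π^{2π} 12^2 dx] = (1/(2π)) · (64π + 144π) = (64 + 144)/2 = 104.
So Σ_{n ∈ Z} |c_n|^2 = 104.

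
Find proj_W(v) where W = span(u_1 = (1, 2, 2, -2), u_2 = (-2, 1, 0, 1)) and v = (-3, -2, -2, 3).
proj_W(v) = (-101/37, -119/74, -88/37, 233/74)

Set up U = [u_1 | ... | u_2] ∈ R^(4×2). The projector onto W = col(U) is P = U (U^T U)^(-1) U^T.
Compute U^T U =
  [13, -2]
  [-2, 6],
and U^T v = (-17, 7).
Solve U^T U · c = U^T v for the coefficients: c = (-44/37, 57/74). The projection is proj_W(v) = U c.
Check: (v - proj_W(v)) · u_1 = 0  (should be 0).
Check: (v - proj_W(v)) · u_2 = 0  (should be 0).
Result: proj_W(v) = (-101/37, -119/74, -88/37, 233/74).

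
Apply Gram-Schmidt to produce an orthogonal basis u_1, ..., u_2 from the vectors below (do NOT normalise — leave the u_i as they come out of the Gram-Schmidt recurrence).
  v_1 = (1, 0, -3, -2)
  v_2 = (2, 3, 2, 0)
Orthogonal basis:
  u_1 = (1, 0, -3, -2)
  u_2 = (16/7, 3, 8/7, -4/7)

Apply the Gram-Schmidt recurrence
  u_1 = v_1
  u_i = v_i − Σ_{j<i} ((v_i · u_j) / (u_j · u_j)) · u_j.

Step by step this gives:
  u_1 = (1, 0, -3, -2)
  u_2 = (16/7, 3, 8/7, -4/7)

Orthogonality check:
  u_2 · u_1 = 0 (should be 0)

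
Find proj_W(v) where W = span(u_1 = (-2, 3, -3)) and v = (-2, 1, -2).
proj_W(v) = (-13/11, 39/22, -39/22)

Set up U = [u_1 | ... | u_1] ∈ R^(3×1). The projector onto W = col(U) is P = U (U^T U)^(-1) U^T.
Compute U^T U =
  [22],
and U^T v = (13).
Solve U^T U · c = U^T v for the coefficients: c = (13/22). The projection is proj_W(v) = U c.
Check: (v - proj_W(v)) · u_1 = 0  (should be 0).
Result: proj_W(v) = (-13/11, 39/22, -39/22).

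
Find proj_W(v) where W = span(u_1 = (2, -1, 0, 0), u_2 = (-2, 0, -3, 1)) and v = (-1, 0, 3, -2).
proj_W(v) = (-11/27, 32/27, 53/18, -53/54)

Set up U = [u_1 | ... | u_2] ∈ R^(4×2). The projector onto W = col(U) is P = U (U^T U)^(-1) U^T.
Compute U^T U =
  [5, -4]
  [-4, 14],
and U^T v = (-2, -9).
Solve U^T U · c = U^T v for the coefficients: c = (-32/27, -53/54). The projection is proj_W(v) = U c.
Check: (v - proj_W(v)) · u_1 = 0  (should be 0).
Check: (v - proj_W(v)) · u_2 = 0  (should be 0).
Result: proj_W(v) = (-11/27, 32/27, 53/18, -53/54).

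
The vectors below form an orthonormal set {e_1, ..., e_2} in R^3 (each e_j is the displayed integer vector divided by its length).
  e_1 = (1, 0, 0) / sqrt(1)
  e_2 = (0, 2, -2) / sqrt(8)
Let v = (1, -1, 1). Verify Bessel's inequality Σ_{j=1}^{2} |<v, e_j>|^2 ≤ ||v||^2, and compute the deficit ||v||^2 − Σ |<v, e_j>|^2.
Σ |<v, e_j>|^2 = 3; ||v||^2 = 3; deficit = 0

Write each e_j = u_j / sqrt(<u_j, u_j>) where u_j is the displayed integer vector. Then <v, e_j> = <v, u_j> / sqrt(<u_j, u_j>), so |<v, e_j>|^2 = <v, u_j>^2 / <u_j, u_j>.
Coefficients: <v, e_1> = 1/sqrt(1), <v, e_2> = -4/sqrt(8).
Square and sum: Σ |<v, e_j>|^2 = 3.
Compute ||v||^2 = v·v = 3.
Deficit = 3 − 3 = 0 ≥ 0, confirming Bessel's inequality. (The deficit equals ||v − Σ <v,e_j> e_j||^2, the squared distance from v to span{e_j}.)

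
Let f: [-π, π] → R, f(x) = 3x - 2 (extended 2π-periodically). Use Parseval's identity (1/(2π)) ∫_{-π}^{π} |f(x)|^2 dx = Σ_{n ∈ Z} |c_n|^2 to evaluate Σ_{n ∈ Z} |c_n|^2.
Σ |c_n|^2 = 3π^2 + 4

Expand and integrate term by term over [-π, π]:
  ∫ (3x)^2 dx = 9·(2π^3/3); ∫ 2·3·(-2)·x dx = 0 (odd integrand); ∫ (-2)^2 dx = 4·2π.
So (1/(2π)) ∫_{-π}^{π} (3x - 2)^2 dx = 9π^2/3 + 4 = 3π^2 + 4.
Parseval ⇒ Σ |c_n|^2 = 3π^2 + 4.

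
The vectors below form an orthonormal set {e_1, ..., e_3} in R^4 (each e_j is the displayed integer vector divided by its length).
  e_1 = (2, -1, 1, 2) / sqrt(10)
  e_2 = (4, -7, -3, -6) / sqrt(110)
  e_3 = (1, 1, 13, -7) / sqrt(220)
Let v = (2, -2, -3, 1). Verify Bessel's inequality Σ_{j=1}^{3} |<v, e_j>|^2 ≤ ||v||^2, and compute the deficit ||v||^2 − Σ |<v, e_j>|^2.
Σ |<v, e_j>|^2 = 89/5; ||v||^2 = 18; deficit = 1/5

Write each e_j = u_j / sqrt(<u_j, u_j>) where u_j is the displayed integer vector. Then <v, e_j> = <v, u_j> / sqrt(<u_j, u_j>), so |<v, e_j>|^2 = <v, u_j>^2 / <u_j, u_j>.
Coefficients: <v, e_1> = 5/sqrt(10), <v, e_2> = 25/sqrt(110), <v, e_3> = -46/sqrt(220).
Square and sum: Σ |<v, e_j>|^2 = 89/5.
Compute ||v||^2 = v·v = 18.
Deficit = 18 − 89/5 = 1/5 ≥ 0, confirming Bessel's inequality. (The deficit equals ||v − Σ <v,e_j> e_j||^2, the squared distance from v to span{e_j}.)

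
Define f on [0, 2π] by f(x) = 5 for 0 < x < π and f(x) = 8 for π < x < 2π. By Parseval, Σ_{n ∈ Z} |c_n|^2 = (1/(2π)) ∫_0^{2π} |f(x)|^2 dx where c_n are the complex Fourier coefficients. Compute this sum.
Σ |c_n|^2 = 89/2

Parseval equates the L^2 energy of f (normalised by 1/(2π)) with the ℓ^2 sum of its Fourier coefficients: (1/(2π)) ∫_0^{2π} |f|^2 = Σ |c_n|^2.
Compute the left side: (1/(2π)) [∫_0^π 5^2 dx + ∫_π^{2π} 8^2 dx] = (1/(2π)) · (25π + 64π) = (25 + 64)/2 = 89/2.
So Σ_{n ∈ Z} |c_n|^2 = 89/2.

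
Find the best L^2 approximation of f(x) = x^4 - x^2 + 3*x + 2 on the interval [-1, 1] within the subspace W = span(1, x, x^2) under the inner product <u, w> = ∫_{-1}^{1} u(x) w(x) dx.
g(x) = -x^2/7 + 3*x + 67/35

The best approximation g ∈ W is the orthogonal projection of f onto W. Writing g = a_0 + a_1 x + a_2 x^2, the coefficients solve the normal equations G · a = b where
  G_{ij} = <φ_i, φ_j> and b_i = <f, φ_i>, with φ_0 = 1, φ_1 = x, φ_2 = x^2.
G =
  [2, 0, 2/3]
  [0, 2/3, 0]
  [2/3, 0, 2/5],
b = (56/15, 2, 128/105).
Solving gives a_0 = 67/35, a_1 = 3, a_2 = -1/7, so
  g(x) = -x^2/7 + 3*x + 67/35.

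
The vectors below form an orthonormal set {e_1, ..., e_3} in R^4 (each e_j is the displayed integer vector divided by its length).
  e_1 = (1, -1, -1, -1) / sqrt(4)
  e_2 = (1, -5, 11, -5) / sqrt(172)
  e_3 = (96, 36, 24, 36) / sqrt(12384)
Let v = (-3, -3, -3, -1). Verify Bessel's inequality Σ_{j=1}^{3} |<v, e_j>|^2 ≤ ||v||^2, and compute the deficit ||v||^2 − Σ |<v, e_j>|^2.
Σ |<v, e_j>|^2 = 26; ||v||^2 = 28; deficit = 2

Write each e_j = u_j / sqrt(<u_j, u_j>) where u_j is the displayed integer vector. Then <v, e_j> = <v, u_j> / sqrt(<u_j, u_j>), so |<v, e_j>|^2 = <v, u_j>^2 / <u_j, u_j>.
Coefficients: <v, e_1> = 4/sqrt(4), <v, e_2> = -16/sqrt(172), <v, e_3> = -504/sqrt(12384).
Square and sum: Σ |<v, e_j>|^2 = 26.
Compute ||v||^2 = v·v = 28.
Deficit = 28 − 26 = 2 ≥ 0, confirming Bessel's inequality. (The deficit equals ||v − Σ <v,e_j> e_j||^2, the squared distance from v to span{e_j}.)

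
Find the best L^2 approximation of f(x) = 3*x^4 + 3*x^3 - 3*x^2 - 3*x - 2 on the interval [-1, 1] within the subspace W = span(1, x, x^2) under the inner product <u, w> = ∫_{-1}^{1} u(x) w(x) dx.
g(x) = -3*x^2/7 - 6*x/5 - 79/35

The best approximation g ∈ W is the orthogonal projection of f onto W. Writing g = a_0 + a_1 x + a_2 x^2, the coefficients solve the normal equations G · a = b where
  G_{ij} = <φ_i, φ_j> and b_i = <f, φ_i>, with φ_0 = 1, φ_1 = x, φ_2 = x^2.
G =
  [2, 0, 2/3]
  [0, 2/3, 0]
  [2/3, 0, 2/5],
b = (-24/5, -4/5, -176/105).
Solving gives a_0 = -79/35, a_1 = -6/5, a_2 = -3/7, so
  g(x) = -3*x^2/7 - 6*x/5 - 79/35.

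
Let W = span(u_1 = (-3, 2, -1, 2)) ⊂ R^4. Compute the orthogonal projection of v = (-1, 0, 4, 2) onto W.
proj_W(v) = (-1/2, 1/3, -1/6, 1/3)

Set up U = [u_1 | ... | u_1] ∈ R^(4×1). The projector onto W = col(U) is P = U (U^T U)^(-1) U^T.
Compute U^T U =
  [18],
and U^T v = (3).
Solve U^T U · c = U^T v for the coefficients: c = (1/6). The projection is proj_W(v) = U c.
Check: (v - proj_W(v)) · u_1 = 0  (should be 0).
Result: proj_W(v) = (-1/2, 1/3, -1/6, 1/3).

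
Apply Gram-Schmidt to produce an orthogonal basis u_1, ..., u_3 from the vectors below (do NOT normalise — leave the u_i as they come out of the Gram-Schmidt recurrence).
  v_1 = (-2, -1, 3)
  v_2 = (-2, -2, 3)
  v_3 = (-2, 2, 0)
Orthogonal basis:
  u_1 = (-2, -1, 3)
  u_2 = (1/7, -13/14, -3/14)
  u_3 = (-18/13, 0, -12/13)

Apply the Gram-Schmidt recurrence
  u_1 = v_1
  u_i = v_i − Σ_{j<i} ((v_i · u_j) / (u_j · u_j)) · u_j.

Step by step this gives:
  u_1 = (-2, -1, 3)
  u_2 = (1/7, -13/14, -3/14)
  u_3 = (-18/13, 0, -12/13)

Orthogonality check:
  u_2 · u_1 = 0 (should be 0)
  u_3 · u_1 = 0 (should be 0)
  u_3 · u_2 = 0 (should be 0)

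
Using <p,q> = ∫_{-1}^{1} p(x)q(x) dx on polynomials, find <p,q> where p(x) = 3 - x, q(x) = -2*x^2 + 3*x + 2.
<p,q> = 6

Expand the product: p(x)·q(x) = 2*x^3 - 9*x^2 + 7*x + 6.
∫_{-1}^{1} of each monomial x^k gives [2/(k+1) if k even, 0 if k odd]. Integrating term-by-term (or equivalently evaluating the antiderivative F(x) = x^4/2 - 3*x^3 + 7*x^2/2 + 6*x at the endpoints):
  F(1) − F(−1) = 7 − (1) = 6.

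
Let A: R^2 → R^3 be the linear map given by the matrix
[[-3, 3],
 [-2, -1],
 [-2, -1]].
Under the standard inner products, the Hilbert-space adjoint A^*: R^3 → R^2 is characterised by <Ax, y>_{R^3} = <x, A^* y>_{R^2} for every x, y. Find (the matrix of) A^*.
A^* = A^T =
[[-3, -2, -2],
 [3, -1, -1]]

For real matrices with standard dot products, the defining identity <Ax, y> = <x, A^* y> gives (Ax)^T y = x^T (A^*) y, i.e. x^T A^T y = x^T (A^*) y. Since this holds for all x, y, we must have A^* = A^T. Therefore
A^* =
[[-3, -2, -2],
 [3, -1, -1]].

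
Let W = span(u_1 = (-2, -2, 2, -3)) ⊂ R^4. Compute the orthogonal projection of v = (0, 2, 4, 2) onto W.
proj_W(v) = (4/21, 4/21, -4/21, 2/7)

Set up U = [u_1 | ... | u_1] ∈ R^(4×1). The projector onto W = col(U) is P = U (U^T U)^(-1) U^T.
Compute U^T U =
  [21],
and U^T v = (-2).
Solve U^T U · c = U^T v for the coefficients: c = (-2/21). The projection is proj_W(v) = U c.
Check: (v - proj_W(v)) · u_1 = 0  (should be 0).
Result: proj_W(v) = (4/21, 4/21, -4/21, 2/7).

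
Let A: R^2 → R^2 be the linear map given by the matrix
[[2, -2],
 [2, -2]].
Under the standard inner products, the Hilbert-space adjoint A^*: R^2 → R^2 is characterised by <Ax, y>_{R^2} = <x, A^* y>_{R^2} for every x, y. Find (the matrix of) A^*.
A^* = A^T =
[[2, 2],
 [-2, -2]]

For real matrices with standard dot products, the defining identity <Ax, y> = <x, A^* y> gives (Ax)^T y = x^T (A^*) y, i.e. x^T A^T y = x^T (A^*) y. Since this holds for all x, y, we must have A^* = A^T. Therefore
A^* =
[[2, 2],
 [-2, -2]].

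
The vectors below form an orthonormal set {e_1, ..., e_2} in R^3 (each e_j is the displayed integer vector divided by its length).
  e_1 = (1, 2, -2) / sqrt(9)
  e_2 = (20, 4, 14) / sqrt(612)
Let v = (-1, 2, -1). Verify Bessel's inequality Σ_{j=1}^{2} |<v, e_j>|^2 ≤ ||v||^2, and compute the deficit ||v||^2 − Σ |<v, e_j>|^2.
Σ |<v, e_j>|^2 = 66/17; ||v||^2 = 6; deficit = 36/17

Write each e_j = u_j / sqrt(<u_j, u_j>) where u_j is the displayed integer vector. Then <v, e_j> = <v, u_j> / sqrt(<u_j, u_j>), so |<v, e_j>|^2 = <v, u_j>^2 / <u_j, u_j>.
Coefficients: <v, e_1> = 5/sqrt(9), <v, e_2> = -26/sqrt(612).
Square and sum: Σ |<v, e_j>|^2 = 66/17.
Compute ||v||^2 = v·v = 6.
Deficit = 6 − 66/17 = 36/17 ≥ 0, confirming Bessel's inequality. (The deficit equals ||v − Σ <v,e_j> e_j||^2, the squared distance from v to span{e_j}.)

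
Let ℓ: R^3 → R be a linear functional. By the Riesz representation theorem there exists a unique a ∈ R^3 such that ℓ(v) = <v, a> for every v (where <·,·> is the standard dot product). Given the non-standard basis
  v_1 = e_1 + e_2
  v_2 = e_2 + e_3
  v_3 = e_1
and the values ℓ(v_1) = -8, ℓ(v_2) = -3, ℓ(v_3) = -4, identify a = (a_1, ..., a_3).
a = (-4, -4, 1)

Write a = (a_1, ..., a_3) in the standard basis. For each basis vector v_i, ℓ(v_i) = <v_i, a> is a linear equation in the a_j's. Collect the n equations into a matrix system V a = ℓ, where row i of V is v_i (expressed in the standard basis). Since V is invertible (lower-triangular with 1s on the diagonal, up to permutation), solve by back-substitution:
  V =
[[1, 1, 0],
 [0, 1, 1],
 [1, 0, 0]]
  V a = (-8, -3, -4)
Solving gives a = (-4, -4, 1).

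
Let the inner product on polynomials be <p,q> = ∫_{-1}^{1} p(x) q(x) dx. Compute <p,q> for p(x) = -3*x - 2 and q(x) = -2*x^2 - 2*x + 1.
<p,q> = 8/3

Expand the product: p(x)·q(x) = 6*x^3 + 10*x^2 + x - 2.
∫_{-1}^{1} of each monomial x^k gives [2/(k+1) if k even, 0 if k odd]. Integrating term-by-term (or equivalently evaluating the antiderivative F(x) = 3*x^4/2 + 10*x^3/3 + x^2/2 - 2*x at the endpoints):
  F(1) − F(−1) = 10/3 − (2/3) = 8/3.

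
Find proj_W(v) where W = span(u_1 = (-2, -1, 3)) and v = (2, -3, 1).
proj_W(v) = (-2/7, -1/7, 3/7)

Set up U = [u_1 | ... | u_1] ∈ R^(3×1). The projector onto W = col(U) is P = U (U^T U)^(-1) U^T.
Compute U^T U =
  [14],
and U^T v = (2).
Solve U^T U · c = U^T v for the coefficients: c = (1/7). The projection is proj_W(v) = U c.
Check: (v - proj_W(v)) · u_1 = 0  (should be 0).
Result: proj_W(v) = (-2/7, -1/7, 3/7).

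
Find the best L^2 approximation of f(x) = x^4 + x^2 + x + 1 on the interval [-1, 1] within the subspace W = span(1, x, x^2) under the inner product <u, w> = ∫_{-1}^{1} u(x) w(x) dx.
g(x) = 13*x^2/7 + x + 32/35

The best approximation g ∈ W is the orthogonal projection of f onto W. Writing g = a_0 + a_1 x + a_2 x^2, the coefficients solve the normal equations G · a = b where
  G_{ij} = <φ_i, φ_j> and b_i = <f, φ_i>, with φ_0 = 1, φ_1 = x, φ_2 = x^2.
G =
  [2, 0, 2/3]
  [0, 2/3, 0]
  [2/3, 0, 2/5],
b = (46/15, 2/3, 142/105).
Solving gives a_0 = 32/35, a_1 = 1, a_2 = 13/7, so
  g(x) = 13*x^2/7 + x + 32/35.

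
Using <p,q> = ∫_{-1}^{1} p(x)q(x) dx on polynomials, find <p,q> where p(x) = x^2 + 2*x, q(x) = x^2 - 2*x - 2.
<p,q> = -18/5

Expand the product: p(x)·q(x) = x^4 - 6*x^2 - 4*x.
∫_{-1}^{1} of each monomial x^k gives [2/(k+1) if k even, 0 if k odd]. Integrating term-by-term (or equivalently evaluating the antiderivative F(x) = x^5/5 - 2*x^3 - 2*x^2 at the endpoints):
  F(1) − F(−1) = -19/5 − (-1/5) = -18/5.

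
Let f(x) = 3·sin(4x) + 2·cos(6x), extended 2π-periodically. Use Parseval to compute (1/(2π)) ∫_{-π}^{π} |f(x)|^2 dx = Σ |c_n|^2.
Σ |c_n|^2 = 13/2

Expand |f|^2 and use orthogonality of {sin(nx), cos(mx)} on [-π, π]:
  ∫_{-π}^{π} sin(nx)^2 dx = π, ∫ cos(mx)^2 dx = π, and cross terms integrate to 0.
So ∫_{-π}^{π} f(x)^2 dx = 3^2 · π + 2^2 · π = (9 + 4)π.
Divide by 2π: (9 + 4)/2 = 13/2.
By Parseval, this equals Σ |c_n|^2.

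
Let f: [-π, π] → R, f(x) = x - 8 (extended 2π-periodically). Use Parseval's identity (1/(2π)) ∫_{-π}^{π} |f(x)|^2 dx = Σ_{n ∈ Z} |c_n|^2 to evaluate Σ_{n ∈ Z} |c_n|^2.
Σ |c_n|^2 = π^2/3 + 64

Expand and integrate term by term over [-π, π]:
  ∫ (x)^2 dx = 1·(2π^3/3); ∫ 2·1·(-8)·x dx = 0 (odd integrand); ∫ (-8)^2 dx = 64·2π.
So (1/(2π)) ∫_{-π}^{π} (x - 8)^2 dx = 1π^2/3 + 64 = π^2/3 + 64.
Parseval ⇒ Σ |c_n|^2 = π^2/3 + 64.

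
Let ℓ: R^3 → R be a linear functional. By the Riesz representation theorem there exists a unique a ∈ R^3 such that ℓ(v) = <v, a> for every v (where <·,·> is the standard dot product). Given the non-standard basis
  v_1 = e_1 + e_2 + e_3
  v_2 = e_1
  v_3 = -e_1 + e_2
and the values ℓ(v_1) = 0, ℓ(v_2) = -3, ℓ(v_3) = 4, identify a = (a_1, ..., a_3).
a = (-3, 1, 2)

Write a = (a_1, ..., a_3) in the standard basis. For each basis vector v_i, ℓ(v_i) = <v_i, a> is a linear equation in the a_j's. Collect the n equations into a matrix system V a = ℓ, where row i of V is v_i (expressed in the standard basis). Since V is invertible (lower-triangular with 1s on the diagonal, up to permutation), solve by back-substitution:
  V =
[[1, 1, 1],
 [1, 0, 0],
 [-1, 1, 0]]
  V a = (0, -3, 4)
Solving gives a = (-3, 1, 2).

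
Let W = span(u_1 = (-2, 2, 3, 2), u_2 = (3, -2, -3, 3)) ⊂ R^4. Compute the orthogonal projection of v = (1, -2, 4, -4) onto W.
proj_W(v) = (-583/482, 100/241, 150/241, -1715/482)

Set up U = [u_1 | ... | u_2] ∈ R^(4×2). The projector onto W = col(U) is P = U (U^T U)^(-1) U^T.
Compute U^T U =
  [21, -13]
  [-13, 31],
and U^T v = (-2, -17).
Solve U^T U · c = U^T v for the coefficients: c = (-283/482, -383/482). The projection is proj_W(v) = U c.
Check: (v - proj_W(v)) · u_1 = 0  (should be 0).
Check: (v - proj_W(v)) · u_2 = 0  (should be 0).
Result: proj_W(v) = (-583/482, 100/241, 150/241, -1715/482).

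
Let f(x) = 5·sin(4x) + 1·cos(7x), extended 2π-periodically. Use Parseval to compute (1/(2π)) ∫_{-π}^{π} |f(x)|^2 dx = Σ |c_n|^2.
Σ |c_n|^2 = 13

Expand |f|^2 and use orthogonality of {sin(nx), cos(mx)} on [-π, π]:
  ∫_{-π}^{π} sin(nx)^2 dx = π, ∫ cos(mx)^2 dx = π, and cross terms integrate to 0.
So ∫_{-π}^{π} f(x)^2 dx = 5^2 · π + 1^2 · π = (25 + 1)π.
Divide by 2π: (25 + 1)/2 = 13.
By Parseval, this equals Σ |c_n|^2.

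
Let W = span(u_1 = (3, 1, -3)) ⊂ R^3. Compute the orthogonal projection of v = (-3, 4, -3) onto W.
proj_W(v) = (12/19, 4/19, -12/19)

Set up U = [u_1 | ... | u_1] ∈ R^(3×1). The projector onto W = col(U) is P = U (U^T U)^(-1) U^T.
Compute U^T U =
  [19],
and U^T v = (4).
Solve U^T U · c = U^T v for the coefficients: c = (4/19). The projection is proj_W(v) = U c.
Check: (v - proj_W(v)) · u_1 = 0  (should be 0).
Result: proj_W(v) = (12/19, 4/19, -12/19).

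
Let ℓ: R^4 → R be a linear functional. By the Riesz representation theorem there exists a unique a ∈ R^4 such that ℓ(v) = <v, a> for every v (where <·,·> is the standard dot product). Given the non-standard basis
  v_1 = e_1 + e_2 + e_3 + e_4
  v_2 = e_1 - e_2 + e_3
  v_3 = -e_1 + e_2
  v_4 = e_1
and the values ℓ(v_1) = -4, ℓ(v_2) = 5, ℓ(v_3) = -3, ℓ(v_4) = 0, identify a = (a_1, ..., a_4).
a = (0, -3, 2, -3)

Write a = (a_1, ..., a_4) in the standard basis. For each basis vector v_i, ℓ(v_i) = <v_i, a> is a linear equation in the a_j's. Collect the n equations into a matrix system V a = ℓ, where row i of V is v_i (expressed in the standard basis). Since V is invertible (lower-triangular with 1s on the diagonal, up to permutation), solve by back-substitution:
  V =
[[1, 1, 1, 1],
 [1, -1, 1, 0],
 [-1, 1, 0, 0],
 [1, 0, 0, 0]]
  V a = (-4, 5, -3, 0)
Solving gives a = (0, -3, 2, -3).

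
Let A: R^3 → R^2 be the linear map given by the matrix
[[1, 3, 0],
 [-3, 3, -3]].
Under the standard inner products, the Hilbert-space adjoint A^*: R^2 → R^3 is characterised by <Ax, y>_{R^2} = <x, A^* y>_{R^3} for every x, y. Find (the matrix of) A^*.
A^* = A^T =
[[1, -3],
 [3, 3],
 [0, -3]]

For real matrices with standard dot products, the defining identity <Ax, y> = <x, A^* y> gives (Ax)^T y = x^T (A^*) y, i.e. x^T A^T y = x^T (A^*) y. Since this holds for all x, y, we must have A^* = A^T. Therefore
A^* =
[[1, -3],
 [3, 3],
 [0, -3]].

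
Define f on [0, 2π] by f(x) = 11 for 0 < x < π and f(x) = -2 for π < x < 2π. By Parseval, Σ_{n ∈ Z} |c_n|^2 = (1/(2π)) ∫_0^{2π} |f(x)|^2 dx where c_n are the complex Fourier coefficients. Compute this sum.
Σ |c_n|^2 = 125/2

Parseval equates the L^2 energy of f (normalised by 1/(2π)) with the ℓ^2 sum of its Fourier coefficients: (1/(2π)) ∫_0^{2π} |f|^2 = Σ |c_n|^2.
Compute the left side: (1/(2π)) [∫_0^π 11^2 dx + ∫_π^{2π} (-2)^2 dx] = (1/(2π)) · (121π + 4π) = (121 + 4)/2 = 125/2.
So Σ_{n ∈ Z} |c_n|^2 = 125/2.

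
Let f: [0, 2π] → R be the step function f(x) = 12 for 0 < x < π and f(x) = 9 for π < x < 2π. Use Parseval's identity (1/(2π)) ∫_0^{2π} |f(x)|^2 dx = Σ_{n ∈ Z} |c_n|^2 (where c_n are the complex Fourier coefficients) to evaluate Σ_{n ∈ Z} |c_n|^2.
Σ |c_n|^2 = 225/2

Parseval equates the L^2 energy of f (normalised by 1/(2π)) with the ℓ^2 sum of its Fourier coefficients: (1/(2π)) ∫_0^{2π} |f|^2 = Σ |c_n|^2.
Compute the left side: (1/(2π)) [∫_0^π 12^2 dx + ∫_π^{2π} 9^2 dx] = (1/(2π)) · (144π + 81π) = (144 + 81)/2 = 225/2.
So Σ_{n ∈ Z} |c_n|^2 = 225/2.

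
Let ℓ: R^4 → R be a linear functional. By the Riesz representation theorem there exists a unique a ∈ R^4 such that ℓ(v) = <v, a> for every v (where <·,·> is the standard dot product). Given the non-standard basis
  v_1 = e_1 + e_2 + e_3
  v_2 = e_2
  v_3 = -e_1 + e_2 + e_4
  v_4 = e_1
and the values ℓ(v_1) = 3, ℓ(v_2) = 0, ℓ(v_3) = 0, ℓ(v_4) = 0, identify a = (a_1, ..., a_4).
a = (0, 0, 3, 0)

Write a = (a_1, ..., a_4) in the standard basis. For each basis vector v_i, ℓ(v_i) = <v_i, a> is a linear equation in the a_j's. Collect the n equations into a matrix system V a = ℓ, where row i of V is v_i (expressed in the standard basis). Since V is invertible (lower-triangular with 1s on the diagonal, up to permutation), solve by back-substitution:
  V =
[[1, 1, 1, 0],
 [0, 1, 0, 0],
 [-1, 1, 0, 1],
 [1, 0, 0, 0]]
  V a = (3, 0, 0, 0)
Solving gives a = (0, 0, 3, 0).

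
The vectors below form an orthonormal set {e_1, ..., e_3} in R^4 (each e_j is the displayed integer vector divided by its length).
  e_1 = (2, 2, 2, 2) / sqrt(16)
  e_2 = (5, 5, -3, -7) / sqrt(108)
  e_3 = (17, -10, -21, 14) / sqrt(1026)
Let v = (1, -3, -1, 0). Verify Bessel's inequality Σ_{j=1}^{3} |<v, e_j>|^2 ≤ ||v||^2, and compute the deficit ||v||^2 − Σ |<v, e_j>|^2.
Σ |<v, e_j>|^2 = 137/19; ||v||^2 = 11; deficit = 72/19

Write each e_j = u_j / sqrt(<u_j, u_j>) where u_j is the displayed integer vector. Then <v, e_j> = <v, u_j> / sqrt(<u_j, u_j>), so |<v, e_j>|^2 = <v, u_j>^2 / <u_j, u_j>.
Coefficients: <v, e_1> = -6/sqrt(16), <v, e_2> = -7/sqrt(108), <v, e_3> = 68/sqrt(1026).
Square and sum: Σ |<v, e_j>|^2 = 137/19.
Compute ||v||^2 = v·v = 11.
Deficit = 11 − 137/19 = 72/19 ≥ 0, confirming Bessel's inequality. (The deficit equals ||v − Σ <v,e_j> e_j||^2, the squared distance from v to span{e_j}.)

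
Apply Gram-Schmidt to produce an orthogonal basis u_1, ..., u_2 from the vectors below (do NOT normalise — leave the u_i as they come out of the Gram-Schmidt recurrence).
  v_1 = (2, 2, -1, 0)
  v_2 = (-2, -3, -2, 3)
Orthogonal basis:
  u_1 = (2, 2, -1, 0)
  u_2 = (-2/9, -11/9, -26/9, 3)

Apply the Gram-Schmidt recurrence
  u_1 = v_1
  u_i = v_i − Σ_{j<i} ((v_i · u_j) / (u_j · u_j)) · u_j.

Step by step this gives:
  u_1 = (2, 2, -1, 0)
  u_2 = (-2/9, -11/9, -26/9, 3)

Orthogonality check:
  u_2 · u_1 = 0 (should be 0)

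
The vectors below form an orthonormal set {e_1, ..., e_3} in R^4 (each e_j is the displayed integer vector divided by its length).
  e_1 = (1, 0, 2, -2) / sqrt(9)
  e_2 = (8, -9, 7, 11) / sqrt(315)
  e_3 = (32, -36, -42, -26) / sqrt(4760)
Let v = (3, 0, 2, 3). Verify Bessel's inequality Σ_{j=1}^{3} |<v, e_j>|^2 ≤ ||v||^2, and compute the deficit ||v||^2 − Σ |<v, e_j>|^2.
Σ |<v, e_j>|^2 = 579/34; ||v||^2 = 22; deficit = 169/34

Write each e_j = u_j / sqrt(<u_j, u_j>) where u_j is the displayed integer vector. Then <v, e_j> = <v, u_j> / sqrt(<u_j, u_j>), so |<v, e_j>|^2 = <v, u_j>^2 / <u_j, u_j>.
Coefficients: <v, e_1> = 1/sqrt(9), <v, e_2> = 71/sqrt(315), <v, e_3> = -66/sqrt(4760).
Square and sum: Σ |<v, e_j>|^2 = 579/34.
Compute ||v||^2 = v·v = 22.
Deficit = 22 − 579/34 = 169/34 ≥ 0, confirming Bessel's inequality. (The deficit equals ||v − Σ <v,e_j> e_j||^2, the squared distance from v to span{e_j}.)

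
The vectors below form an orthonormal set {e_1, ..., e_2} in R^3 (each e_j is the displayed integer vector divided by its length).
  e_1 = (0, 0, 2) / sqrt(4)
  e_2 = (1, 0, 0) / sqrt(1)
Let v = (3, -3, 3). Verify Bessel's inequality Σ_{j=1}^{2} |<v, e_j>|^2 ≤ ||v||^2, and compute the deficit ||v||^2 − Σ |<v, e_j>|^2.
Σ |<v, e_j>|^2 = 18; ||v||^2 = 27; deficit = 9

Write each e_j = u_j / sqrt(<u_j, u_j>) where u_j is the displayed integer vector. Then <v, e_j> = <v, u_j> / sqrt(<u_j, u_j>), so |<v, e_j>|^2 = <v, u_j>^2 / <u_j, u_j>.
Coefficients: <v, e_1> = 6/sqrt(4), <v, e_2> = 3/sqrt(1).
Square and sum: Σ |<v, e_j>|^2 = 18.
Compute ||v||^2 = v·v = 27.
Deficit = 27 − 18 = 9 ≥ 0, confirming Bessel's inequality. (The deficit equals ||v − Σ <v,e_j> e_j||^2, the squared distance from v to span{e_j}.)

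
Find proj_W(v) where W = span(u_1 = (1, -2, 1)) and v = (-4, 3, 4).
proj_W(v) = (-1, 2, -1)

Set up U = [u_1 | ... | u_1] ∈ R^(3×1). The projector onto W = col(U) is P = U (U^T U)^(-1) U^T.
Compute U^T U =
  [6],
and U^T v = (-6).
Solve U^T U · c = U^T v for the coefficients: c = (-1). The projection is proj_W(v) = U c.
Check: (v - proj_W(v)) · u_1 = 0  (should be 0).
Result: proj_W(v) = (-1, 2, -1).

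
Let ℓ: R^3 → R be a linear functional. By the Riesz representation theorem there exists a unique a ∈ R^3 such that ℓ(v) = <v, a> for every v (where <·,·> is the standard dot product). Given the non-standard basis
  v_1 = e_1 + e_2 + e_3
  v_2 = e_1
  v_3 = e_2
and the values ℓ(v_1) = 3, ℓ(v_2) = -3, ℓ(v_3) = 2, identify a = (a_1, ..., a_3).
a = (-3, 2, 4)

Write a = (a_1, ..., a_3) in the standard basis. For each basis vector v_i, ℓ(v_i) = <v_i, a> is a linear equation in the a_j's. Collect the n equations into a matrix system V a = ℓ, where row i of V is v_i (expressed in the standard basis). Since V is invertible (lower-triangular with 1s on the diagonal, up to permutation), solve by back-substitution:
  V =
[[1, 1, 1],
 [1, 0, 0],
 [0, 1, 0]]
  V a = (3, -3, 2)
Solving gives a = (-3, 2, 4).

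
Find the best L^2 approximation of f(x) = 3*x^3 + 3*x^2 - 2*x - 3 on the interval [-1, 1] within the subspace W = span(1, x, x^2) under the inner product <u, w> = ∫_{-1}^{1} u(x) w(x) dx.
g(x) = 3*x^2 - x/5 - 3

The best approximation g ∈ W is the orthogonal projection of f onto W. Writing g = a_0 + a_1 x + a_2 x^2, the coefficients solve the normal equations G · a = b where
  G_{ij} = <φ_i, φ_j> and b_i = <f, φ_i>, with φ_0 = 1, φ_1 = x, φ_2 = x^2.
G =
  [2, 0, 2/3]
  [0, 2/3, 0]
  [2/3, 0, 2/5],
b = (-4, -2/15, -4/5).
Solving gives a_0 = -3, a_1 = -1/5, a_2 = 3, so
  g(x) = 3*x^2 - x/5 - 3.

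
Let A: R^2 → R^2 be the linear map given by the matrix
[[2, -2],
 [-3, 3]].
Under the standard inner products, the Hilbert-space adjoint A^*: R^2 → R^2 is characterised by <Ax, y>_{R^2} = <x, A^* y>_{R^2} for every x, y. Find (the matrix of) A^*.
A^* = A^T =
[[2, -3],
 [-2, 3]]

For real matrices with standard dot products, the defining identity <Ax, y> = <x, A^* y> gives (Ax)^T y = x^T (A^*) y, i.e. x^T A^T y = x^T (A^*) y. Since this holds for all x, y, we must have A^* = A^T. Therefore
A^* =
[[2, -3],
 [-2, 3]].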